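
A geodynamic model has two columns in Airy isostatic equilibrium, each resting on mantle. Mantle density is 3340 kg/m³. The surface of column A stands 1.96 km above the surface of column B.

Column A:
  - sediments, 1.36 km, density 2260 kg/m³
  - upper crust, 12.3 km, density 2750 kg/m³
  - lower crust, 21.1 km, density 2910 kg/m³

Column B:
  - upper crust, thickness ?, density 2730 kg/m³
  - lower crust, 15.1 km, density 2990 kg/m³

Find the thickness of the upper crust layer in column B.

Take the compensation level at the base of the deeper column (depth z_c below the surface of column A) and equate Σ ρ_i t_i down to z_c; mantle fills any gap and the z_c terms cancel.
Column A: 1.36×2260 + 12.3×2750 + 21.1×2910 + (z_c − 34.76)×3340
Column B: 1.96×0 + x×2730 + 15.1×2990 + (z_c − 1.96 − 15.1 − x)×3340
The z_c×3340 term appears on both sides and cancels. Collect the known terms of each column as K = Σ(ρt)_known − 3340 × (depth of known layers): K_A = 98299.6 − 3340×34.76 = −17798.8; K_B = 45149 − 3340×(1.96 + 15.1) = −11831.4.
Balance: K_A = K_B − x×(3340 − 2730), so x = (K_B − K_A)/(3340 − 2730) = 5967.4/610 = 9.78 km.

9.78 km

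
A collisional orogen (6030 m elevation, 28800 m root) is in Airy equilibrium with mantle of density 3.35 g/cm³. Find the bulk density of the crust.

ρ_c h = (ρ_m − ρ_c) r → ρ_c (h + r) = ρ_m r → ρ_c = ρ_m r / (h + r).
ρ_c = 3.35 × 28800 m / (6030 m + 28800 m) = 2.77 g/cm³.

2.77 g/cm³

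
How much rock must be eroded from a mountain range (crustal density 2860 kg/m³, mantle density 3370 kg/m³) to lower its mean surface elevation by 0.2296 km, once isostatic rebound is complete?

1.52 km

Net drop Δ = e − u = e − e ρ_c/ρ_m = e (ρ_m − ρ_c)/ρ_m.
e = Δ ρ_m/(ρ_m − ρ_c) = 0.2296 km × 3370/510 = 1.52 km.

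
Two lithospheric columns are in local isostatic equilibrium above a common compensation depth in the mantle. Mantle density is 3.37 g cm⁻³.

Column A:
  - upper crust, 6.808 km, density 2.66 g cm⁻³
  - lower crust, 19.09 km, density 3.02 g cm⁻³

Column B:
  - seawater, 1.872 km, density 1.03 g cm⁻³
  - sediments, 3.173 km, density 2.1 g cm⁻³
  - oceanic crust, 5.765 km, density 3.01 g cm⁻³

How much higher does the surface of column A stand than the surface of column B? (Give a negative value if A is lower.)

0.306 km

For any compensation level in the mantle, the mantle terms cancel and isostasy reduces to e = (Σt_A − Σt_B) − (Σ(ρt)_A − Σ(ρt)_B) / ρ_m.
Σt_A = 25.898 km; Σt_B = 10.81 km; Σ(ρt)_A = 75.76108; Σ(ρt)_B = 25.94411 (in km·g cm⁻³).
e = (25.898 − 10.81) − (75.76108 − 25.94411) / 3.37 = 0.306 km.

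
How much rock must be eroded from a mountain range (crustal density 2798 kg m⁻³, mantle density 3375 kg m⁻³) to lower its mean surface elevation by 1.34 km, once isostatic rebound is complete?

7.84 km

Net drop Δ = e − u = e − e ρ_c/ρ_m = e (ρ_m − ρ_c)/ρ_m.
e = Δ ρ_m/(ρ_m − ρ_c) = 1.34 km × 3375/577 = 7.84 km.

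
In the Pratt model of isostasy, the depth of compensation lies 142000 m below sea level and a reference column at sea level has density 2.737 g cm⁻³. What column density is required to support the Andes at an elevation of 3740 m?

2.67 g cm⁻³

Pratt balance: ρ_ref D = ρ (D + h).
ρ = ρ_ref D/(D + h) = 2.737 × 142000 m/(142000 m + 3740 m) = 2.67 g cm⁻³.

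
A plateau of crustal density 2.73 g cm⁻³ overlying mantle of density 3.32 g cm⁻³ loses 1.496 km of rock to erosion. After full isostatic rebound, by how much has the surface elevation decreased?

Rebound u = e ρ_c/ρ_m = 1.496 km × 2.73/3.32 = 1.23 km.
Net surface drop = e − u = 1.496 km − 1.23 km = e (ρ_m − ρ_c)/ρ_m = 0.266 km.

0.266 km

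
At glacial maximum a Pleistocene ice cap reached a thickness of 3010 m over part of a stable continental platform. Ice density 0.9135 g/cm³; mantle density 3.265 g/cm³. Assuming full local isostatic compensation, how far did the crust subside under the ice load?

By Archimedes' principle applied to the lithosphere: the ice load ρ_ice t is balanced by mantle displaced below, ρ_m s.
s = t ρ_ice / ρ_m = 3010 m × 0.9135/3.265 = 842 m.

842 m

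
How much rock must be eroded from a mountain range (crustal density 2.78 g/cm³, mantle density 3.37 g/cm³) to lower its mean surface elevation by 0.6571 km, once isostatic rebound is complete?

3.75 km

Net drop Δ = e − u = e − e ρ_c/ρ_m = e (ρ_m − ρ_c)/ρ_m.
e = Δ ρ_m/(ρ_m − ρ_c) = 0.6571 km × 3.37/0.59 = 3.75 km.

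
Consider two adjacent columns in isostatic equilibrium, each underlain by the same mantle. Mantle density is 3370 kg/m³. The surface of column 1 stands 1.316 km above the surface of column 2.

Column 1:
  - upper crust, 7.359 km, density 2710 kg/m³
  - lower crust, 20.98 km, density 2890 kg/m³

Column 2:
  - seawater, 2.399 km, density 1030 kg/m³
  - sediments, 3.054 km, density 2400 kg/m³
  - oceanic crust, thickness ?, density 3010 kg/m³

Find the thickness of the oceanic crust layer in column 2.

5.32 km

Take the compensation level at the base of the deeper column (depth z_c below the surface of column 1) and equate Σ ρ_i t_i down to z_c; mantle fills any gap and the z_c terms cancel.
Column 1: 7.359×2710 + 20.98×2890 + (z_c − 28.339)×3370
Column 2: 1.316×0 + 2.399×1030 + 3.054×2400 + x×3010 + (z_c − 1.316 − 5.453 − x)×3370
The z_c×3370 term appears on both sides and cancels. Collect the known terms of each column as K = Σ(ρt)_known − 3370 × (depth of known layers): K_1 = 80575.09 − 3370×28.339 = −14927.34; K_2 = 9800.57 − 3370×(1.316 + 5.453) = −13010.96.
Balance: K_1 = K_2 − x×(3370 − 3010), so x = (K_2 − K_1)/(3370 − 3010) = 1916.38/360 = 5.32 km.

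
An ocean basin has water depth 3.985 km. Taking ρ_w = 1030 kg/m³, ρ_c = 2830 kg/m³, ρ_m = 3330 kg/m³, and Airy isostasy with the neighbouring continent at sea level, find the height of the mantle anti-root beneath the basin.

14.3 km

Isostatic balance requires: replacing crust with seawater at the top is compensated by replacing crust with mantle at the base: d (ρ_c − ρ_w) = a (ρ_m − ρ_c).
a = d (ρ_c − ρ_w)/(ρ_m − ρ_c) = 3.985 km × 1800/500 = 14.3 km.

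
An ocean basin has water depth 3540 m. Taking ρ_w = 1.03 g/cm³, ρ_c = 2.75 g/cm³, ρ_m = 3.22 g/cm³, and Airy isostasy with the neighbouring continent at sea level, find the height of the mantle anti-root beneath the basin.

Isostatic balance requires: replacing crust with seawater at the top is compensated by replacing crust with mantle at the base: d (ρ_c − ρ_w) = a (ρ_m − ρ_c).
a = d (ρ_c − ρ_w)/(ρ_m − ρ_c) = 3540 m × 1.72/0.47 = 13000 m.

13000 m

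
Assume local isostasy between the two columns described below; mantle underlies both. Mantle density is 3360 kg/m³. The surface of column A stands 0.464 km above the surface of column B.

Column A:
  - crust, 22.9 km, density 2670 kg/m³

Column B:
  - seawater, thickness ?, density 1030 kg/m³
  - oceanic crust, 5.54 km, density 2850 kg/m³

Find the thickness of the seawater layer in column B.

4.9 km

Take the compensation level at the base of the deeper column (depth z_c below the surface of column A) and equate Σ ρ_i t_i down to z_c; mantle fills any gap and the z_c terms cancel.
Column A: 22.9×2670 + (z_c − 22.9)×3360
Column B: 0.464×0 + x×1030 + 5.54×2850 + (z_c − 0.464 − 5.54 − x)×3360
The z_c×3360 term appears on both sides and cancels. Collect the known terms of each column as K = Σ(ρt)_known − 3360 × (depth of known layers): K_A = 61143 − 3360×22.9 = −15801; K_B = 15789 − 3360×(0.464 + 5.54) = −4384.44.
Balance: K_A = K_B − x×(3360 − 1030), so x = (K_B − K_A)/(3360 − 1030) = 11416.6/2330 = 4.9 km.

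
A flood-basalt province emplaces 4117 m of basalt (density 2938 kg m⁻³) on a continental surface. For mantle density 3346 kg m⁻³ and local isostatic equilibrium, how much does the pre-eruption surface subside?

Subaerial loading: s = t ρ_load / ρ_m.
s = 4117 m × 2938/3346 = 3610 m.

3610 m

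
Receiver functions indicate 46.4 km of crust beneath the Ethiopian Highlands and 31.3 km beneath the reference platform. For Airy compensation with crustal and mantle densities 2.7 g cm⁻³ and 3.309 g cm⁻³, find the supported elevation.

2.78 km

Excess crust Δ = 46.4 km − 31.3 km = 15.1 km, split between elevation h and root r with h + r = Δ.
Airy balance ρ_c h = (ρ_m − ρ_c) r gives r = h ρ_c/(ρ_m − ρ_c), so h (1 + ρ_c/(ρ_m − ρ_c)) = Δ, i.e. h = Δ (ρ_m − ρ_c)/ρ_m.
h = 15.1 km × 0.609/3.309 = 2.78 km.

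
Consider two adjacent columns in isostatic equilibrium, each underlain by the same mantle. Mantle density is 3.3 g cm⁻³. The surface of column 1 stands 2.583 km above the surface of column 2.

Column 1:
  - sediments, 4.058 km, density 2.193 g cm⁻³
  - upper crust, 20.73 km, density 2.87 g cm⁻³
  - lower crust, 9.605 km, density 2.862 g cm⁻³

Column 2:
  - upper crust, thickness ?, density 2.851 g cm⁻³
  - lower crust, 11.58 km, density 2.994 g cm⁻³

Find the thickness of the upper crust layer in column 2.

12.4 km

Take the compensation level at the base of the deeper column (depth z_c below the surface of column 1) and equate Σ ρ_i t_i down to z_c; mantle fills any gap and the z_c terms cancel.
Column 1: 4.058×2.193 + 20.73×2.87 + 9.605×2.862 + (z_c − 34.393)×3.3
Column 2: 2.583×0 + x×2.851 + 11.58×2.994 + (z_c − 2.583 − 11.58 − x)×3.3
The z_c×3.3 term appears on both sides and cancels. Collect the known terms of each column as K = Σ(ρt)_known − 3.3 × (depth of known layers): K_1 = 95.883804 − 3.3×34.393 = −17.613096; K_2 = 34.67052 − 3.3×(2.583 + 11.58) = −12.06738.
Balance: K_1 = K_2 − x×(3.3 − 2.851), so x = (K_2 − K_1)/(3.3 − 2.851) = 5.54572/0.449 = 12.4 km.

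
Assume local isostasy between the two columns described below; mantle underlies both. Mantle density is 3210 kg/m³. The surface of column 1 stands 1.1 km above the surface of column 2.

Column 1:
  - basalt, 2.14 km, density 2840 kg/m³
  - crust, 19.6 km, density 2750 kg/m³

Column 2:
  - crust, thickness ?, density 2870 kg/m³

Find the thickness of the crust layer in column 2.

Take the compensation level at the base of the deeper column (depth z_c below the surface of column 1) and equate Σ ρ_i t_i down to z_c; mantle fills any gap and the z_c terms cancel.
Column 1: 2.14×2840 + 19.6×2750 + (z_c − 21.74)×3210
Column 2: 1.1×0 + x×2870 + (z_c − 1.1 − 0 − x)×3210
The z_c×3210 term appears on both sides and cancels. Collect the known terms of each column as K = Σ(ρt)_known − 3210 × (depth of known layers): K_1 = 59977.6 − 3210×21.74 = −9807.8; K_2 = 0 − 3210×(1.1 + 0) = −3531.
Balance: K_1 = K_2 − x×(3210 − 2870), so x = (K_2 − K_1)/(3210 − 2870) = 6276.8/340 = 18.5 km.

18.5 km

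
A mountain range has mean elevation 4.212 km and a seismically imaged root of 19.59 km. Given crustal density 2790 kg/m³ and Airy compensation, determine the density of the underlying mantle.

Airy balance: ρ_c h = (ρ_m − ρ_c) r → ρ_m = ρ_c (1 + h/r).
ρ_m = 2790 × (1 + 4.212 km/19.59 km) = 3390 kg/m³.

3390 kg/m³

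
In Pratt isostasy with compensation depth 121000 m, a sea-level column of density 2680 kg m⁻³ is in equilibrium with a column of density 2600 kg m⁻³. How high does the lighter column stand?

ρ_ref D = ρ (D + h) → h = D (ρ_ref − ρ)/ρ.
h = 121000 m × (2680 − 2600)/2600 = 3720 m.

3720 m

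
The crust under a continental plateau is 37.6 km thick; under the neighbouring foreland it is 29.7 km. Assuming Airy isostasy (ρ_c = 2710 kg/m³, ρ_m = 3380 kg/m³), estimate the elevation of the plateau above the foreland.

1.57 km

Excess crust Δ = 37.6 km − 29.7 km = 7.9 km, split between elevation h and root r with h + r = Δ.
Airy balance ρ_c h = (ρ_m − ρ_c) r gives r = h ρ_c/(ρ_m − ρ_c), so h (1 + ρ_c/(ρ_m − ρ_c)) = Δ, i.e. h = Δ (ρ_m − ρ_c)/ρ_m.
h = 7.9 km × 670/3380 = 1.57 km.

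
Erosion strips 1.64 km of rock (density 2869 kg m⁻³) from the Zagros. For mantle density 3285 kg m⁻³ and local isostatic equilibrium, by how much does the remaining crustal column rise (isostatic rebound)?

Unloading: uplift u = e ρ_c/ρ_m = 1.64 km × 2869/3285 = 1.43 km.

1.43 km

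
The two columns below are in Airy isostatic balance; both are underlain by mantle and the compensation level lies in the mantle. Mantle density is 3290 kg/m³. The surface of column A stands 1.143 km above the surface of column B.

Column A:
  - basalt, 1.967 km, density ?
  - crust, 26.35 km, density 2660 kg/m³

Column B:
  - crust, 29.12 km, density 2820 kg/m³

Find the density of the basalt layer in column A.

2860 kg/m³

Take the compensation level at the base of the deeper column (depth z_c below the surface of column A) and equate Σ ρ_i t_i down to z_c; mantle fills any gap and the z_c terms cancel.
Column A: 1.967×ρ + 26.35×2660 + (z_c − 28.317)×3290
Column B: 1.143×0 + 29.12×2820 + (z_c − 1.143 − 29.12)×3290
The z_c×3290 term appears on both sides and cancels. Collect the known terms of each column as K = Σ(ρt)_known − 3290 × (depth of known layers): K_A = 70091 − 3290×28.317 = −23071.93; K_B = 82118.4 − 3290×(1.143 + 29.12) = −17446.87.
Balance: K_A + 1.967×ρ = K_B, so ρ = (K_B − K_A)/1.967 = 5625.06/1.967 = 2860 kg/m³.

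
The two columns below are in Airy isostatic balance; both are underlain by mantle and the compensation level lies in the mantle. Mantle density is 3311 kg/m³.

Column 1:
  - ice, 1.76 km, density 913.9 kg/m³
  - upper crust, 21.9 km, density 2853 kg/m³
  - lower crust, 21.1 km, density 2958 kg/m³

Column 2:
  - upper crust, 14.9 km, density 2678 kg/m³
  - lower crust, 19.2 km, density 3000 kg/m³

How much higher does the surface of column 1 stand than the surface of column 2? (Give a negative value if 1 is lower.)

1.9 km

For any compensation level in the mantle, the mantle terms cancel and isostasy reduces to e = (Σt_1 − Σt_2) − (Σ(ρt)_1 − Σ(ρt)_2) / ρ_m.
Σt_1 = 44.76 km; Σt_2 = 34.1 km; Σ(ρt)_1 = 126502.964; Σ(ρt)_2 = 97502.2 (in km·kg/m³).
e = (44.76 − 34.1) − (126502.964 − 97502.2) / 3311 = 1.9 km.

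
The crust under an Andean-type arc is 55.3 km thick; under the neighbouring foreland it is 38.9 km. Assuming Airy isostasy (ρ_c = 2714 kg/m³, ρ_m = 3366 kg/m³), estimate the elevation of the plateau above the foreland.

3.18 km

Excess crust Δ = 55.3 km − 38.9 km = 16.4 km, split between elevation h and root r with h + r = Δ.
Airy balance ρ_c h = (ρ_m − ρ_c) r gives r = h ρ_c/(ρ_m − ρ_c), so h (1 + ρ_c/(ρ_m − ρ_c)) = Δ, i.e. h = Δ (ρ_m − ρ_c)/ρ_m.
h = 16.4 km × 652/3366 = 3.18 km.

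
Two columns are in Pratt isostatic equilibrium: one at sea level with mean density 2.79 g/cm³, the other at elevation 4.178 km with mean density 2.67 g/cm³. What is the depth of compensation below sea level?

ρ_ref D = ρ (D + h) → D (ρ_ref − ρ) = ρ h.
D = ρ h/(ρ_ref − ρ) = 2.67 × 4.178 km/(2.79 − 2.67) = 93 km.

93 km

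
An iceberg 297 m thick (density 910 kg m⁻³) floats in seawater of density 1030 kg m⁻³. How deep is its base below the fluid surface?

Draft d = t ρ_obj/ρ_fluid = 297 m × 910/1030 = 262 m.

262 m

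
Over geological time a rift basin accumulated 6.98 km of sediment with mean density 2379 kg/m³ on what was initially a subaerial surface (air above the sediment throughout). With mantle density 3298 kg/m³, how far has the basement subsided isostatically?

5.03 km

Subaerial load: s = t ρ_sed / ρ_m = 6.98 km × 2379/3298 = 5.03 km.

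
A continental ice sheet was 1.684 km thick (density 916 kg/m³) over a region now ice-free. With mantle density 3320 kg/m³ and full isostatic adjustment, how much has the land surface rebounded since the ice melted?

0.465 km

Removing the load lets mantle flow back in; uplift u satisfies ρ_ice t = ρ_m u.
u = t ρ_ice/ρ_m = 1.684 km × 916/3320 = 0.465 km.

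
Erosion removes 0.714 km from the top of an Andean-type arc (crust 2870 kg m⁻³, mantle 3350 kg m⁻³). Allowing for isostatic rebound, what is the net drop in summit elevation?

Rebound u = e ρ_c/ρ_m = 0.714 km × 2870/3350 = 0.6117 km.
Net surface drop = e − u = 0.714 km − 0.6117 km = e (ρ_m − ρ_c)/ρ_m = 0.102 km.

0.102 km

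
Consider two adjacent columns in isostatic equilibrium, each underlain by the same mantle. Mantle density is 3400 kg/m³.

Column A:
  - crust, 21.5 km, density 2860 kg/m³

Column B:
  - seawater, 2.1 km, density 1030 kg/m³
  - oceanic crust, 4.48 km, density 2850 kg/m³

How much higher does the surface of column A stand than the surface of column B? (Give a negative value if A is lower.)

1.23 km

For any compensation level in the mantle, the mantle terms cancel and isostasy reduces to e = (Σt_A − Σt_B) − (Σ(ρt)_A − Σ(ρt)_B) / ρ_m.
Σt_A = 21.5 km; Σt_B = 6.58 km; Σ(ρt)_A = 61490; Σ(ρt)_B = 14931 (in km·kg/m³).
e = (21.5 − 6.58) − (61490 − 14931) / 3400 = 1.23 km.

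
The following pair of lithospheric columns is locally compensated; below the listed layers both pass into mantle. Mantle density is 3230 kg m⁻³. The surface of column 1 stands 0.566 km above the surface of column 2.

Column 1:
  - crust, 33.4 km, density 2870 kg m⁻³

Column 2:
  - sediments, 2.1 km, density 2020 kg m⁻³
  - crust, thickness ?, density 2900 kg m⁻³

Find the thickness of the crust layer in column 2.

Take the compensation level at the base of the deeper column (depth z_c below the surface of column 1) and equate Σ ρ_i t_i down to z_c; mantle fills any gap and the z_c terms cancel.
Column 1: 33.4×2870 + (z_c − 33.4)×3230
Column 2: 0.566×0 + 2.1×2020 + x×2900 + (z_c − 0.566 − 2.1 − x)×3230
The z_c×3230 term appears on both sides and cancels. Collect the known terms of each column as K = Σ(ρt)_known − 3230 × (depth of known layers): K_1 = 95858 − 3230×33.4 = −12024; K_2 = 4242 − 3230×(0.566 + 2.1) = −4369.18.
Balance: K_1 = K_2 − x×(3230 − 2900), so x = (K_2 − K_1)/(3230 − 2900) = 7654.82/330 = 23.2 km.

23.2 km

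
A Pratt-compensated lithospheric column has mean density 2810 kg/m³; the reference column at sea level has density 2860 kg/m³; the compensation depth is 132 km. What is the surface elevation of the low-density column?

2.35 km

ρ_ref D = ρ (D + h) → h = D (ρ_ref − ρ)/ρ.
h = 132 km × (2860 − 2810)/2810 = 2.35 km.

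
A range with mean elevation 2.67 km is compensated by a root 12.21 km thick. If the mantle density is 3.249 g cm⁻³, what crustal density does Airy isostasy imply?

ρ_c h = (ρ_m − ρ_c) r → ρ_c (h + r) = ρ_m r → ρ_c = ρ_m r / (h + r).
ρ_c = 3.249 × 12.21 km / (2.67 km + 12.21 km) = 2.67 g cm⁻³.

2.67 g cm⁻³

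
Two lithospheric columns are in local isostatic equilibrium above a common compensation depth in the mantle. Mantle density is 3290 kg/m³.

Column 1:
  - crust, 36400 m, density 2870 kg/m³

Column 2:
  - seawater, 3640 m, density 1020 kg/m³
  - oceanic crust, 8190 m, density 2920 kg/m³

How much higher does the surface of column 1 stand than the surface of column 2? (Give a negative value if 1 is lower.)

For any compensation level in the mantle, the mantle terms cancel and isostasy reduces to e = (Σt_1 − Σt_2) − (Σ(ρt)_1 − Σ(ρt)_2) / ρ_m.
Σt_1 = 36400 m; Σt_2 = 11830 m; Σ(ρt)_1 = 104468000; Σ(ρt)_2 = 27627600 (in m·kg/m³).
e = (36400 − 11830) − (104468000 − 27627600) / 3290 = 1210 m.

1210 m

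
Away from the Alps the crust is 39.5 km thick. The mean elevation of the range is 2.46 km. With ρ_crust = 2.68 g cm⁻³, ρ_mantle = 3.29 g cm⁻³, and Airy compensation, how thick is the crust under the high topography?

52.8 km

Root depth r = h ρ_c / (ρ_m − ρ_c) = 2.46 km × 2.68 / 0.61 = 10.81 km.
Total thickness = T + h + r = 39.5 km + 2.46 km + 10.81 km = 52.8 km.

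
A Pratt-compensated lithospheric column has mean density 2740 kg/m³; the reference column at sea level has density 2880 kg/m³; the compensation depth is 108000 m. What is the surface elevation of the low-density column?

5520 m

ρ_ref D = ρ (D + h) → h = D (ρ_ref − ρ)/ρ.
h = 108000 m × (2880 − 2740)/2740 = 5520 m.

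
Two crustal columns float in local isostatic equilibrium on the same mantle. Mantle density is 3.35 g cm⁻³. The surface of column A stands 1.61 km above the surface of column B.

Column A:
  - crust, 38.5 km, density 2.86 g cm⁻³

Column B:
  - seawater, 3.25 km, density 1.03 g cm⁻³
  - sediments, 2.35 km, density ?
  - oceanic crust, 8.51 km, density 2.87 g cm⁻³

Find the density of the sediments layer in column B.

2.56 g cm⁻³

Take the compensation level at the base of the deeper column (depth z_c below the surface of column A) and equate Σ ρ_i t_i down to z_c; mantle fills any gap and the z_c terms cancel.
Column A: 38.5×2.86 + (z_c − 38.5)×3.35
Column B: 1.61×0 + 3.25×1.03 + 2.35×ρ + 8.51×2.87 + (z_c − 1.61 − 14.11)×3.35
The z_c×3.35 term appears on both sides and cancels. Collect the known terms of each column as K = Σ(ρt)_known − 3.35 × (depth of known layers): K_A = 110.11 − 3.35×38.5 = −18.865; K_B = 27.7712 − 3.35×(1.61 + 14.11) = −24.8908.
Balance: K_A = K_B + 2.35×ρ, so ρ = (K_A − K_B)/2.35 = 6.0258/2.35 = 2.56 g cm⁻³.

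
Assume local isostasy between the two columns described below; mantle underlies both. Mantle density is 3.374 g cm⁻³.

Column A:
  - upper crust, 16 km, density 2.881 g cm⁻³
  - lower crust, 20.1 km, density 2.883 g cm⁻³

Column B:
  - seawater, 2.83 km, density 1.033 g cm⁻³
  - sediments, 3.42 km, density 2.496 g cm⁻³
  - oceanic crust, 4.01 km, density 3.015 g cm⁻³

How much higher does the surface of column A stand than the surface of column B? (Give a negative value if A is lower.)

For any compensation level in the mantle, the mantle terms cancel and isostasy reduces to e = (Σt_A − Σt_B) − (Σ(ρt)_A − Σ(ρt)_B) / ρ_m.
Σt_A = 36.1 km; Σt_B = 10.26 km; Σ(ρt)_A = 104.0443; Σ(ρt)_B = 23.54986 (in km·g cm⁻³).
e = (36.1 − 10.26) − (104.0443 − 23.54986) / 3.374 = 1.98 km.

1.98 km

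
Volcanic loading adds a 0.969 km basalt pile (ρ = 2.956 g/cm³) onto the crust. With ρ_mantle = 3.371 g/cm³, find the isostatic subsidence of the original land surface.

Subaerial loading: s = t ρ_load / ρ_m.
s = 0.969 km × 2.956/3.371 = 0.85 km.

0.85 km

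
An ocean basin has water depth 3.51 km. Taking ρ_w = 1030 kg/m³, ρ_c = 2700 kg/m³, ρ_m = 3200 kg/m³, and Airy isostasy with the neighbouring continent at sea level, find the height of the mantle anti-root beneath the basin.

11.7 km

By Archimedes' principle applied to the lithosphere: replacing crust with seawater at the top is compensated by replacing crust with mantle at the base: d (ρ_c − ρ_w) = a (ρ_m − ρ_c).
a = d (ρ_c − ρ_w)/(ρ_m − ρ_c) = 3.51 km × 1670/500 = 11.7 km.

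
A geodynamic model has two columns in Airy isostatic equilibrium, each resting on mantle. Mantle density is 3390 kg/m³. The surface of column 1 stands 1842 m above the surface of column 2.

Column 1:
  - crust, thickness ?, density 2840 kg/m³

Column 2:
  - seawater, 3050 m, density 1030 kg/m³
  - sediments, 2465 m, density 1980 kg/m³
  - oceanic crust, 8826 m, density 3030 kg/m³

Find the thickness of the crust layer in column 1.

36500 m

Take the compensation level at the base of the deeper column (depth z_c below the surface of column 1) and equate Σ ρ_i t_i down to z_c; mantle fills any gap and the z_c terms cancel.
Column 1: x×2840 + (z_c − 0 − x)×3390
Column 2: 1842×0 + 3050×1030 + 2465×1980 + 8826×3030 + (z_c − 1842 − 14341)×3390
The z_c×3390 term appears on both sides and cancels. Collect the known terms of each column as K = Σ(ρt)_known − 3390 × (depth of known layers): K_1 = 0 − 3390×0 = 0; K_2 = 34764980 − 3390×(1842 + 14341) = −20095390.
Balance: K_1 − x×(3390 − 2840) = K_2, so x = (K_1 − K_2)/(3390 − 2840) = 20095400/550 = 36500 m.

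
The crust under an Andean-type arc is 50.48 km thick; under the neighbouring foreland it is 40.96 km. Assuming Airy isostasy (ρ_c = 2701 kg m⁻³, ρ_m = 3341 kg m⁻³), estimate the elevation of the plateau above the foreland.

1.82 km

Excess crust Δ = 50.48 km − 40.96 km = 9.52 km, split between elevation h and root r with h + r = Δ.
Airy balance ρ_c h = (ρ_m − ρ_c) r gives r = h ρ_c/(ρ_m − ρ_c), so h (1 + ρ_c/(ρ_m − ρ_c)) = Δ, i.e. h = Δ (ρ_m − ρ_c)/ρ_m.
h = 9.52 km × 640/3341 = 1.82 km.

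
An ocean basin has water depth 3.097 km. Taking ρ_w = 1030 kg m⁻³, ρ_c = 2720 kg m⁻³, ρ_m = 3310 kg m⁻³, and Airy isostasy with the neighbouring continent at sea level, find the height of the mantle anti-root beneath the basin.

By Archimedes' principle applied to the lithosphere: replacing crust with seawater at the top is compensated by replacing crust with mantle at the base: d (ρ_c − ρ_w) = a (ρ_m − ρ_c).
a = d (ρ_c − ρ_w)/(ρ_m − ρ_c) = 3.097 km × 1690/590 = 8.87 km.

8.87 km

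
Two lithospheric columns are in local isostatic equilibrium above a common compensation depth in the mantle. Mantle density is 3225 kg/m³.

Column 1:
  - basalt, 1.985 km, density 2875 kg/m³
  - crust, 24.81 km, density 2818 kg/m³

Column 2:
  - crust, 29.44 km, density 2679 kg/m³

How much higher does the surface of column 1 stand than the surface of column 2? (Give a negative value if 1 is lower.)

For any compensation level in the mantle, the mantle terms cancel and isostasy reduces to e = (Σt_1 − Σt_2) − (Σ(ρt)_1 − Σ(ρt)_2) / ρ_m.
Σt_1 = 26.795 km; Σt_2 = 29.44 km; Σ(ρt)_1 = 75621.455; Σ(ρt)_2 = 78869.76 (in km·kg/m³).
e = (26.795 − 29.44) − (75621.455 − 78869.76) / 3225 = −1.64 km.

−1.64 km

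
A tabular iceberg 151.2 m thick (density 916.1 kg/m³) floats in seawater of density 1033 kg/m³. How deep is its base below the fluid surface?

Draft d = t ρ_obj/ρ_fluid = 151.2 m × 916.1/1033 = 134 m.

134 m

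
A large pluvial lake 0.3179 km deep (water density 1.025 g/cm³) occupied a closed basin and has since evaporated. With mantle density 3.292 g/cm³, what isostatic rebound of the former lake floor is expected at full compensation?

0.099 km

u = d ρ_w/ρ_m = 0.3179 km × 1.025/3.292 = 0.099 km.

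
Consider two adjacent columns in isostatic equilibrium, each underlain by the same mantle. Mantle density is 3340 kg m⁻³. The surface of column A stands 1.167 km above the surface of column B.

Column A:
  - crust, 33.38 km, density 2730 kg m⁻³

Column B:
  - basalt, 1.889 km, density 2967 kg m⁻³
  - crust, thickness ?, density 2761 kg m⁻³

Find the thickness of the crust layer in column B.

27.2 km

Take the compensation level at the base of the deeper column (depth z_c below the surface of column A) and equate Σ ρ_i t_i down to z_c; mantle fills any gap and the z_c terms cancel.
Column A: 33.38×2730 + (z_c − 33.38)×3340
Column B: 1.167×0 + 1.889×2967 + x×2761 + (z_c − 1.167 − 1.889 − x)×3340
The z_c×3340 term appears on both sides and cancels. Collect the known terms of each column as K = Σ(ρt)_known − 3340 × (depth of known layers): K_A = 91127.4 − 3340×33.38 = −20361.8; K_B = 5604.663 − 3340×(1.167 + 1.889) = −4602.377.
Balance: K_A = K_B − x×(3340 − 2761), so x = (K_B − K_A)/(3340 − 2761) = 15759.4/579 = 27.2 km.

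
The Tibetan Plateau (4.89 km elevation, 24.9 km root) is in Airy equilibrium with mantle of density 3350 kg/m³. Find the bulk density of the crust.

2800 kg/m³

ρ_c h = (ρ_m − ρ_c) r → ρ_c (h + r) = ρ_m r → ρ_c = ρ_m r / (h + r).
ρ_c = 3350 × 24.9 km / (4.89 km + 24.9 km) = 2800 kg/m³.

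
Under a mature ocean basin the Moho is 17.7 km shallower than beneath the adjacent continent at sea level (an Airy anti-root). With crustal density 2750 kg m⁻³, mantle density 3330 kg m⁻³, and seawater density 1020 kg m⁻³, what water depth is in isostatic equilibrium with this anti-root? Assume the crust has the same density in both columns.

5.93 km

Replacing a thickness d of crust by seawater at the top must be balanced by replacing crust with mantle at the base: d (ρ_c − ρ_w) = a (ρ_m − ρ_c).
d = a (ρ_m − ρ_c)/(ρ_c − ρ_w) = 17.7 km × 580/1730 = 5.93 km.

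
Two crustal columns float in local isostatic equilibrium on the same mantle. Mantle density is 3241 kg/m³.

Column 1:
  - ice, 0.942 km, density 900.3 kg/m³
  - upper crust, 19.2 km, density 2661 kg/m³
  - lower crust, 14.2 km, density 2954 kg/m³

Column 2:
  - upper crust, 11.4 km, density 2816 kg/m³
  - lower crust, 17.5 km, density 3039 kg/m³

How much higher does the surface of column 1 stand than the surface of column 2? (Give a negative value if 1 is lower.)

For any compensation level in the mantle, the mantle terms cancel and isostasy reduces to e = (Σt_1 − Σt_2) − (Σ(ρt)_1 − Σ(ρt)_2) / ρ_m.
Σt_1 = 34.342 km; Σt_2 = 28.9 km; Σ(ρt)_1 = 93886.0826; Σ(ρt)_2 = 85284.9 (in km·kg/m³).
e = (34.342 − 28.9) − (93886.0826 − 85284.9) / 3241 = 2.79 km.

2.79 km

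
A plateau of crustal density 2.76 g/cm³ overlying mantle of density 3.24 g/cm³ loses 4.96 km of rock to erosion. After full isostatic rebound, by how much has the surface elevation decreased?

Rebound u = e ρ_c/ρ_m = 4.96 km × 2.76/3.24 = 4.225 km.
Net surface drop = e − u = 4.96 km − 4.225 km = e (ρ_m − ρ_c)/ρ_m = 0.735 km.

0.735 km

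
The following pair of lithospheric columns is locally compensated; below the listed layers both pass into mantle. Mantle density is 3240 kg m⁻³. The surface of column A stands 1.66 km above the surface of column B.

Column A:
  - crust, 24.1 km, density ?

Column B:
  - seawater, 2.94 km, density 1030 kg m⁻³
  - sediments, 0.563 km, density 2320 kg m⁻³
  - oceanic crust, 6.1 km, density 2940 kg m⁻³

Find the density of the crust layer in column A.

Take the compensation level at the base of the deeper column (depth z_c below the surface of column A) and equate Σ ρ_i t_i down to z_c; mantle fills any gap and the z_c terms cancel.
Column A: 24.1×ρ + (z_c − 24.1)×3240
Column B: 1.66×0 + 2.94×1030 + 0.563×2320 + 6.1×2940 + (z_c − 1.66 − 9.603)×3240
The z_c×3240 term appears on both sides and cancels. Collect the known terms of each column as K = Σ(ρt)_known − 3240 × (depth of known layers): K_A = 0 − 3240×24.1 = −78084; K_B = 22268.36 − 3240×(1.66 + 9.603) = −14223.76.
Balance: K_A + 24.1×ρ = K_B, so ρ = (K_B − K_A)/24.1 = 63860.2/24.1 = 2650 kg m⁻³.

2650 kg m⁻³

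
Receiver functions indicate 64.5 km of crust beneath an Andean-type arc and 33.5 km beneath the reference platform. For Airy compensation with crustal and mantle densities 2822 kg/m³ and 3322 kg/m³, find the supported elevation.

4.67 km

Excess crust Δ = 64.5 km − 33.5 km = 31 km, split between elevation h and root r with h + r = Δ.
Airy balance ρ_c h = (ρ_m − ρ_c) r gives r = h ρ_c/(ρ_m − ρ_c), so h (1 + ρ_c/(ρ_m − ρ_c)) = Δ, i.e. h = Δ (ρ_m − ρ_c)/ρ_m.
h = 31 km × 500/3322 = 4.67 km.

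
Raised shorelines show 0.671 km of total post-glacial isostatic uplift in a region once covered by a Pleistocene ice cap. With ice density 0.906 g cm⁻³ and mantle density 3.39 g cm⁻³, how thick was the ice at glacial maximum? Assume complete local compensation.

u = t ρ_ice/ρ_m → t = u ρ_m/ρ_ice = 0.671 km × 3.39/0.906 = 2.51 km.

2.51 km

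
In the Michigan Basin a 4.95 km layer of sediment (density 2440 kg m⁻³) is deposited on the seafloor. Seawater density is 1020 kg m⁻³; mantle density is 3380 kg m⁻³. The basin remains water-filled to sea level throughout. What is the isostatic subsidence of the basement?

2.98 km

Submarine loading: the sediment displaces seawater, and the subsidence is in turn flooded, so s (ρ_m − ρ_w) = t (ρ_sed − ρ_w).
s = 4.95 km × (2440 − 1020) / (3380 − 1020) = 2.98 km.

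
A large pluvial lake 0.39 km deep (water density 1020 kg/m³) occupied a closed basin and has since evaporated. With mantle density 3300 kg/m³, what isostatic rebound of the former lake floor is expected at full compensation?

u = d ρ_w/ρ_m = 0.39 km × 1020/3300 = 0.121 km.

0.121 km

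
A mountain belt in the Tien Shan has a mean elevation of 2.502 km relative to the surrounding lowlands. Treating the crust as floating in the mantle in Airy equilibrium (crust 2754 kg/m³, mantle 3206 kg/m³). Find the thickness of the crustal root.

15.2 km

By Archimedes' principle applied to the lithosphere: the weight of the topography is balanced by the buoyancy of the root, ρ_c h = (ρ_m − ρ_c) r.
r = h · ρ_c / (ρ_m − ρ_c) = 2.502 km × 2754 / (3206 − 2754) = 15.2 km.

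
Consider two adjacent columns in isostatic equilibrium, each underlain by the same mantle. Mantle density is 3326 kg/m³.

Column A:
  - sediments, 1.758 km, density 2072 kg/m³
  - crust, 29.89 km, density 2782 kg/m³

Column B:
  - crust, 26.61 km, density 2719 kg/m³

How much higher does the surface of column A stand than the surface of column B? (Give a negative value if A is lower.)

For any compensation level in the mantle, the mantle terms cancel and isostasy reduces to e = (Σt_A − Σt_B) − (Σ(ρt)_A − Σ(ρt)_B) / ρ_m.
Σt_A = 31.648 km; Σt_B = 26.61 km; Σ(ρt)_A = 86796.556; Σ(ρt)_B = 72352.59 (in km·kg/m³).
e = (31.648 − 26.61) − (86796.556 − 72352.59) / 3326 = 0.695 km.

0.695 km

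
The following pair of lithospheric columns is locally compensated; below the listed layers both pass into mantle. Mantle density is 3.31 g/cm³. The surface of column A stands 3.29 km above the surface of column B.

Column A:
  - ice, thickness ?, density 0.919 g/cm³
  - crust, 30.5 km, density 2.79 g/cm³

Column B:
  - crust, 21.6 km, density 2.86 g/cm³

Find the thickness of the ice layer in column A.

1.99 km

Take the compensation level at the base of the deeper column (depth z_c below the surface of column A) and equate Σ ρ_i t_i down to z_c; mantle fills any gap and the z_c terms cancel.
Column A: x×0.919 + 30.5×2.79 + (z_c − 30.5 − x)×3.31
Column B: 3.29×0 + 21.6×2.86 + (z_c − 3.29 − 21.6)×3.31
The z_c×3.31 term appears on both sides and cancels. Collect the known terms of each column as K = Σ(ρt)_known − 3.31 × (depth of known layers): K_A = 85.095 − 3.31×30.5 = −15.86; K_B = 61.776 − 3.31×(3.29 + 21.6) = −20.6099.
Balance: K_A − x×(3.31 − 0.919) = K_B, so x = (K_A − K_B)/(3.31 − 0.919) = 4.7499/2.391 = 1.99 km.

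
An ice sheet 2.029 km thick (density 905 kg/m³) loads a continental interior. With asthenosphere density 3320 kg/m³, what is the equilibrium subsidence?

0.553 km

Equating mass per unit area of the two columns: the ice load ρ_ice t is balanced by mantle displaced below, ρ_m s.
s = t ρ_ice / ρ_m = 2.029 km × 905/3320 = 0.553 km.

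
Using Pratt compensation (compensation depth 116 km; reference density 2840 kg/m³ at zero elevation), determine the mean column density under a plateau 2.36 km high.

2780 kg/m³

Pratt balance: ρ_ref D = ρ (D + h).
ρ = ρ_ref D/(D + h) = 2840 × 116 km/(116 km + 2.36 km) = 2780 kg/m³.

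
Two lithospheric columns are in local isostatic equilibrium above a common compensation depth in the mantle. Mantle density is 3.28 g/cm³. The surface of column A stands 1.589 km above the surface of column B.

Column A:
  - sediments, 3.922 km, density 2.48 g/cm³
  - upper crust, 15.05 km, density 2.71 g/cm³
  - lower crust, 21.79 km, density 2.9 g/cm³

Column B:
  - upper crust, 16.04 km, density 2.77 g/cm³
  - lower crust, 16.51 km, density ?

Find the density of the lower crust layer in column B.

2.88 g/cm³

Take the compensation level at the base of the deeper column (depth z_c below the surface of column A) and equate Σ ρ_i t_i down to z_c; mantle fills any gap and the z_c terms cancel.
Column A: 3.922×2.48 + 15.05×2.71 + 21.79×2.9 + (z_c − 40.762)×3.28
Column B: 1.589×0 + 16.04×2.77 + 16.51×ρ + (z_c − 1.589 − 32.55)×3.28
The z_c×3.28 term appears on both sides and cancels. Collect the known terms of each column as K = Σ(ρt)_known − 3.28 × (depth of known layers): K_A = 113.70306 − 3.28×40.762 = −19.9963; K_B = 44.4308 − 3.28×(1.589 + 32.55) = −67.54512.
Balance: K_A = K_B + 16.51×ρ, so ρ = (K_A − K_B)/16.51 = 47.5488/16.51 = 2.88 g/cm³.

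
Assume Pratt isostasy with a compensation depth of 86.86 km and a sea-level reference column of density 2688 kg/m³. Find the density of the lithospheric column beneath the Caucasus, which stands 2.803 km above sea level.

Pratt balance: ρ_ref D = ρ (D + h).
ρ = ρ_ref D/(D + h) = 2688 × 86.86 km/(86.86 km + 2.803 km) = 2600 kg/m³.

2600 kg/m³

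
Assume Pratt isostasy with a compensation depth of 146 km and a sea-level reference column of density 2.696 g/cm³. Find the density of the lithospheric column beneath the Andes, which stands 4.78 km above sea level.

Pratt balance: ρ_ref D = ρ (D + h).
ρ = ρ_ref D/(D + h) = 2.696 × 146 km/(146 km + 4.78 km) = 2.61 g/cm³.

2.61 g/cm³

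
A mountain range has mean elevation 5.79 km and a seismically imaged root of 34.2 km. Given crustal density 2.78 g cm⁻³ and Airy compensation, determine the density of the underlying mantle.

3.25 g cm⁻³

Airy balance: ρ_c h = (ρ_m − ρ_c) r → ρ_m = ρ_c (1 + h/r).
ρ_m = 2.78 × (1 + 5.79 km/34.2 km) = 3.25 g cm⁻³.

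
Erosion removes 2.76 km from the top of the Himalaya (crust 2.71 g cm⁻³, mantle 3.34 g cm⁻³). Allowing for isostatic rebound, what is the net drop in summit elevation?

Rebound u = e ρ_c/ρ_m = 2.76 km × 2.71/3.34 = 2.239 km.
Net surface drop = e − u = 2.76 km − 2.239 km = e (ρ_m − ρ_c)/ρ_m = 0.521 km.

0.521 km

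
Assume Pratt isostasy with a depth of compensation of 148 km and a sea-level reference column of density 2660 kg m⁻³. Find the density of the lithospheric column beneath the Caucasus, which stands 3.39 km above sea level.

Pratt balance: ρ_ref D = ρ (D + h).
ρ = ρ_ref D/(D + h) = 2660 × 148 km/(148 km + 3.39 km) = 2600 kg m⁻³.

2600 kg m⁻³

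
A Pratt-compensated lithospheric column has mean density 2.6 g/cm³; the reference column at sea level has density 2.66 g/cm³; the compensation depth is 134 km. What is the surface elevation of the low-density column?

ρ_ref D = ρ (D + h) → h = D (ρ_ref − ρ)/ρ.
h = 134 km × (2.66 − 2.6)/2.6 = 3.09 km.

3.09 km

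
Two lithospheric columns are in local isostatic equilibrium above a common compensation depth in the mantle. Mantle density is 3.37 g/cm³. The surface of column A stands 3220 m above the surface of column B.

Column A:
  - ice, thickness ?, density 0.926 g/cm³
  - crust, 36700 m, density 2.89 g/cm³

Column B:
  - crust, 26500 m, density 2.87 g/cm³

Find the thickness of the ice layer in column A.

Take the compensation level at the base of the deeper column (depth z_c below the surface of column A) and equate Σ ρ_i t_i down to z_c; mantle fills any gap and the z_c terms cancel.
Column A: x×0.926 + 36700×2.89 + (z_c − 36700 − x)×3.37
Column B: 3220×0 + 26500×2.87 + (z_c − 3220 − 26500)×3.37
The z_c×3.37 term appears on both sides and cancels. Collect the known terms of each column as K = Σ(ρt)_known − 3.37 × (depth of known layers): K_A = 106063 − 3.37×36700 = −17616; K_B = 76055 − 3.37×(3220 + 26500) = −24101.4.
Balance: K_A − x×(3.37 − 0.926) = K_B, so x = (K_A − K_B)/(3.37 − 0.926) = 6485.4/2.444 = 2650 m.

2650 m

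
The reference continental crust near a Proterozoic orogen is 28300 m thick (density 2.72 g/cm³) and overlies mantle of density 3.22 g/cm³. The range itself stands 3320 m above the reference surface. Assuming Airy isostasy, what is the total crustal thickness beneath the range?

49700 m

Root depth r = h ρ_c / (ρ_m − ρ_c) = 3320 m × 2.72 / 0.5 = 18060 m.
Total thickness = T + h + r = 28300 m + 3320 m + 18060 m = 49700 m.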